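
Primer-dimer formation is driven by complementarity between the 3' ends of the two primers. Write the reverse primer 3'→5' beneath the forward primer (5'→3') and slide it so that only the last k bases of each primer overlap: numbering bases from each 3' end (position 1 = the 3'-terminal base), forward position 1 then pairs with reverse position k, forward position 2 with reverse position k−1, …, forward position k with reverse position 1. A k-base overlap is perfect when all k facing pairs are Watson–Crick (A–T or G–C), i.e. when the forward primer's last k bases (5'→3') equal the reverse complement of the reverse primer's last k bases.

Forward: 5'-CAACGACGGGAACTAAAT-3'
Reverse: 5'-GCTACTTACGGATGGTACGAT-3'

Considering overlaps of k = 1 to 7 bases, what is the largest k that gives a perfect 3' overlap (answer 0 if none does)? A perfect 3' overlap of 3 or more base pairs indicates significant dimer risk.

Longest perfect overlap: 2 complementary base pairs; below the dimer-risk threshold (threshold 3).

Last 7 bases (5'→3') — forward …ACTAAAT, reverse …GTACGAT.
Reverse complement of the reverse primer's last 7 bases: ATCGTAC; its first k bases are the reverse complement of the reverse primer's last k bases, so a perfect k-base overlap needs the forward primer's last k bases to equal them.
Comparing (forward last k vs required): k=1: T vs A ✗; k=2: AT vs AT ✓; k=3: AAT vs ATC ✗; k=4: AAAT vs ATCG ✗; k=5: TAAAT vs ATCGT ✗; k=6: CTAAAT vs ATCGTA ✗; k=7: ACTAAAT vs ATCGTAC ✗.
Only k = 2 is perfect, so the longest perfect 3' overlap is 2.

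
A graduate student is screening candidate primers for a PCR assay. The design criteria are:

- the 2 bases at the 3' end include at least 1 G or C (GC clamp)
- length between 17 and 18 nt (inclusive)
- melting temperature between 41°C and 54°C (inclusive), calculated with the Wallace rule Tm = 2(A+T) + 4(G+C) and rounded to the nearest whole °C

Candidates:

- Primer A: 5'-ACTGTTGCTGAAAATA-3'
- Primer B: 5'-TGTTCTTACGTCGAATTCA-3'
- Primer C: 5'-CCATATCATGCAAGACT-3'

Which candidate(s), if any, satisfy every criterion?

Primer C only.

Primer A (16 nt, A=6 T=5 G=3 C=2): 3' end TA has 0 G/C, need ≥1 ✗; length 16, outside 17–18 ✗; Tm = 2·11 + 4·5 = 42°C ✓ — fails.
Primer B (19 nt, A=4 T=8 G=3 C=4): 3' end CA has 1 G/C ✓; length 19, outside 17–18 ✗; Tm = 2·12 + 4·7 = 52°C ✓ — fails.
Primer C (17 nt, A=6 T=4 G=2 C=5): 3' end CT has 1 G/C ✓; length 17 ✓; Tm = 2·10 + 4·7 = 48°C ✓ — passes.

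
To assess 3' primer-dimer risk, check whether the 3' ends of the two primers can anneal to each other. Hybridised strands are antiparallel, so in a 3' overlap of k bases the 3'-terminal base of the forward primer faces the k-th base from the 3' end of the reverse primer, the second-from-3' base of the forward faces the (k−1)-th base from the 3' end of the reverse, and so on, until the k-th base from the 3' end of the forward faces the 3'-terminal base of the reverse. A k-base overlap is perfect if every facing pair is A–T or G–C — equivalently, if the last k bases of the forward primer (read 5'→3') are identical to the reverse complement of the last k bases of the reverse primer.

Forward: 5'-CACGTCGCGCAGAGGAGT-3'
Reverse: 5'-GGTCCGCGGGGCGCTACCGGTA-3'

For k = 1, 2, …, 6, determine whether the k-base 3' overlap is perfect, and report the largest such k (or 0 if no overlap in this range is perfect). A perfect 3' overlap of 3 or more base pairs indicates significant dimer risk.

Last 6 bases (5'→3') — forward …AGGAGT, reverse …CCGGTA.
Reverse complement of the reverse primer's last 6 bases: TACCGG; its first k bases are the reverse complement of the reverse primer's last k bases, so a perfect k-base overlap needs the forward primer's last k bases to equal them.
Comparing (forward last k vs required): k=1: T vs T ✓; k=2: GT vs TA ✗; k=3: AGT vs TAC ✗; k=4: GAGT vs TACC ✗; k=5: GGAGT vs TACCG ✗; k=6: AGGAGT vs TACCGG ✗.
Only k = 1 is perfect, so the longest perfect 3' overlap is 1.

Longest perfect overlap: 1 complementary base pair; below the dimer-risk threshold (threshold 3).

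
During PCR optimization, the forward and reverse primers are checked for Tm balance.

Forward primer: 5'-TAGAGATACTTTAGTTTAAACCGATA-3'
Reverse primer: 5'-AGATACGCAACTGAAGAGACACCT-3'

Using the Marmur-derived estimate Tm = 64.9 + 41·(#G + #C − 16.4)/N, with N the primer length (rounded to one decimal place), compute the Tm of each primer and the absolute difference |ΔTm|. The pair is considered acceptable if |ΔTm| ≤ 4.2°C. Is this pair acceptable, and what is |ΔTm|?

|ΔTm| = 5.6°C; the pair is not acceptable.

Forward: G+C = 7, N = 26 → Tm = 64.9 + 41·(7 − 16.4)/26 = 50.1°C.
Reverse: G+C = 11, N = 24 → Tm = 64.9 + 41·(11 − 16.4)/24 = 55.7°C.
|ΔTm| = |50.1 − 55.7| = 5.6°C, > 4.2°C.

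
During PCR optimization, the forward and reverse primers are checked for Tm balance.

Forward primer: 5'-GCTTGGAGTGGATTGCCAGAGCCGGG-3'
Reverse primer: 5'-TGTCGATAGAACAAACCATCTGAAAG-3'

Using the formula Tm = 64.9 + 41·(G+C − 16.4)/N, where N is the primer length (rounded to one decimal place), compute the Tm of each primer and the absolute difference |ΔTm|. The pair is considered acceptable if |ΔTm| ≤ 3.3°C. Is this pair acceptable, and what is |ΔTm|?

|ΔTm| = 11.0°C; the pair is not acceptable.

Forward: G+C = 17, N = 26 → Tm = 64.9 + 41·(17 − 16.4)/26 = 65.8°C.
Reverse: G+C = 10, N = 26 → Tm = 64.9 + 41·(10 − 16.4)/26 = 54.8°C.
|ΔTm| = |65.8 − 54.8| = 11.0°C, > 3.3°C.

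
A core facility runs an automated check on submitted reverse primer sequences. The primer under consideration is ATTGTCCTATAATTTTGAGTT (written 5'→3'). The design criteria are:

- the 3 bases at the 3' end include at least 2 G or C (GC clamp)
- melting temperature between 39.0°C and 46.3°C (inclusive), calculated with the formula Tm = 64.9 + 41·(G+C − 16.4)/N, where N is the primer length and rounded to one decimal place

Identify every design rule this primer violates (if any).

Base counts: A=5, T=11, G=3, C=2 (length 21).
GC clamp: 3' end GTT has 1 G/C, need ≥2 ✗
Tm: Tm = 64.9 + 41·(5 − 16.4)/21 = 42.6°C ✓

Fails: GC clamp.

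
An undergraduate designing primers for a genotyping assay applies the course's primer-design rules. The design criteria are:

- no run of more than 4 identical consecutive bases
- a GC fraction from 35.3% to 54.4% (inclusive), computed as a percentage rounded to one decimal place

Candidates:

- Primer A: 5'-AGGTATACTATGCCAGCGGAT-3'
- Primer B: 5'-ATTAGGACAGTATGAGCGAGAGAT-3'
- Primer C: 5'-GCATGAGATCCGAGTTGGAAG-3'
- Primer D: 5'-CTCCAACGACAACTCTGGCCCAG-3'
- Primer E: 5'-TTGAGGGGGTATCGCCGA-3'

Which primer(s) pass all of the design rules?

Primer A (21 nt, A=6 T=5 G=6 C=4): longest run = 2 ✓; GC 10/21 = 47.6% ✓ — passes.
Primer B (24 nt, A=9 T=5 G=8 C=2): longest run = 2 ✓; GC 10/24 = 41.7% ✓ — passes.
Primer C (21 nt, A=6 T=4 G=8 C=3): longest run = 2 ✓; GC 11/21 = 52.4% ✓ — passes.
Primer D (23 nt, A=6 T=3 G=4 C=10): longest run = 3 ✓; GC 14/23 = 60.9%, outside 35.3–54.4% ✗ — fails.
Primer E (18 nt, A=3 T=4 G=8 C=3): longest run = 5, exceeds 4 ✗; GC 11/18 = 61.1%, outside 35.3–54.4% ✗ — fails.

Primer A, Primer B and Primer C.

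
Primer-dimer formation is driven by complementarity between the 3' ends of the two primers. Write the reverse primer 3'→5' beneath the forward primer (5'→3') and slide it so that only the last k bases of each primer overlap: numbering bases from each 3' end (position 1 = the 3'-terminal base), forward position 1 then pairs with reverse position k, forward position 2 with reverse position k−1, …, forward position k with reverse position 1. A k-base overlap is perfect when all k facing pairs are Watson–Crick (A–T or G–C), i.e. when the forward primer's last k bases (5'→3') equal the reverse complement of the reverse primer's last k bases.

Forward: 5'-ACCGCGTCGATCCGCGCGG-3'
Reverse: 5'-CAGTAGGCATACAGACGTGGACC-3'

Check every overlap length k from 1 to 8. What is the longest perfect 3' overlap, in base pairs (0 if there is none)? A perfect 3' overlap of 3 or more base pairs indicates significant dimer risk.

Last 8 bases (5'→3') — forward …CCGCGCGG, reverse …CGTGGACC.
Reverse complement of the reverse primer's last 8 bases: GGTCCACG; its first k bases are the reverse complement of the reverse primer's last k bases, so a perfect k-base overlap needs the forward primer's last k bases to equal them.
Comparing (forward last k vs required): k=1: G vs G ✓; k=2: GG vs GG ✓; k=3: CGG vs GGT ✗; k=4: GCGG vs GGTC ✗; k=5: CGCGG vs GGTCC ✗; k=6: GCGCGG vs GGTCCA ✗; k=7: CGCGCGG vs GGTCCAC ✗; k=8: CCGCGCGG vs GGTCCACG ✗.
Perfect overlaps at k = 1, 2; the largest is 2.

Longest perfect overlap: 2 complementary base pairs; below the dimer-risk threshold (threshold 3).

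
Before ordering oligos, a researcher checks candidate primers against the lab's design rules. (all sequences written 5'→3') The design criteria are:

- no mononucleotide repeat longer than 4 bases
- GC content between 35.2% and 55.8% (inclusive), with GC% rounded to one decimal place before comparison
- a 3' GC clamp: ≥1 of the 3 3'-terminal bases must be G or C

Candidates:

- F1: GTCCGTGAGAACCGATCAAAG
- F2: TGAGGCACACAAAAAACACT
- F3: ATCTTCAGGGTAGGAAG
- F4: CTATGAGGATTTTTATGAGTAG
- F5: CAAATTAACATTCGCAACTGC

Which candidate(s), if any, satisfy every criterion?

F1 (21 nt, A=7 T=3 G=6 C=5): longest run = 3 ✓; GC 11/21 = 52.4% ✓; 3' end AAG has 1 G/C ✓ — passes.
F2 (20 nt, A=10 T=2 G=3 C=5): longest run = 6, exceeds 4 ✗; GC 8/20 = 40.0% ✓; 3' end ACT has 1 G/C ✓ — fails.
F3 (17 nt, A=5 T=4 G=6 C=2): longest run = 3 ✓; GC 8/17 = 47.1% ✓; 3' end AAG has 1 G/C ✓ — passes.
F4 (22 nt, A=6 T=9 G=6 C=1): longest run = 5, exceeds 4 ✗; GC 7/22 = 31.8%, outside 35.2–55.8% ✗; 3' end TAG has 1 G/C ✓ — fails.
F5 (21 nt, A=8 T=5 G=2 C=6): longest run = 3 ✓; GC 8/21 = 38.1% ✓; 3' end TGC has 2 G/C ✓ — passes.

F1, F3 and F5.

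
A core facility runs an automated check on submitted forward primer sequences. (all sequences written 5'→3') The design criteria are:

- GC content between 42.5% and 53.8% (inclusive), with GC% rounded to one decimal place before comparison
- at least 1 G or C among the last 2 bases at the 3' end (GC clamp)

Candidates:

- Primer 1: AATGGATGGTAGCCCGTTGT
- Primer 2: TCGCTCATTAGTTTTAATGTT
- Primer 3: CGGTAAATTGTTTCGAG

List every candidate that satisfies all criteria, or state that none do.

Primer 1 only.

Primer 1 (20 nt, A=4 T=6 G=7 C=3): GC 10/20 = 50.0% ✓; 3' end GT has 1 G/C ✓ — passes.
Primer 2 (21 nt, A=4 T=11 G=3 C=3): GC 6/21 = 28.6%, outside 42.5–53.8% ✗; 3' end TT has 0 G/C, need ≥1 ✗ — fails.
Primer 3 (17 nt, A=4 T=6 G=5 C=2): GC 7/17 = 41.2%, outside 42.5–53.8% ✗; 3' end AG has 1 G/C ✓ — fails.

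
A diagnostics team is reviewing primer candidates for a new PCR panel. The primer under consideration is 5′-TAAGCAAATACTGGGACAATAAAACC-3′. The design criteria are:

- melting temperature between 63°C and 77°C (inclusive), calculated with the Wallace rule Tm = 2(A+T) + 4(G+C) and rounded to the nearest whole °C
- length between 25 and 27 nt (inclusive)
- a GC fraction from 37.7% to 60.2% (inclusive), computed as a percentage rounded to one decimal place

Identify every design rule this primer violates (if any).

Base counts: A=13, T=4, G=4, C=5 (length 26).
Tm: Tm = 2·17 + 4·9 = 70°C ✓
length: length 26 ✓
GC content: GC 9/26 = 34.6%, outside 37.7–60.2% ✗

Fails: GC content.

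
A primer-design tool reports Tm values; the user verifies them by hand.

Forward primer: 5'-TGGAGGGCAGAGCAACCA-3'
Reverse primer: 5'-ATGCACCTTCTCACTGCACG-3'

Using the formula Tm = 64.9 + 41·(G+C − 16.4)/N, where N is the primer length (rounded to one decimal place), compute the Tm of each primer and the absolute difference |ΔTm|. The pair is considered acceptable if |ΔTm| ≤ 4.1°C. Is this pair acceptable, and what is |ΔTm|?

Forward: G+C = 11, N = 18 → Tm = 64.9 + 41·(11 − 16.4)/18 = 52.6°C.
Reverse: G+C = 11, N = 20 → Tm = 64.9 + 41·(11 − 16.4)/20 = 53.8°C.
|ΔTm| = |52.6 − 53.8| = 1.2°C, ≤ 4.1°C.

|ΔTm| = 1.2°C; the pair is acceptable.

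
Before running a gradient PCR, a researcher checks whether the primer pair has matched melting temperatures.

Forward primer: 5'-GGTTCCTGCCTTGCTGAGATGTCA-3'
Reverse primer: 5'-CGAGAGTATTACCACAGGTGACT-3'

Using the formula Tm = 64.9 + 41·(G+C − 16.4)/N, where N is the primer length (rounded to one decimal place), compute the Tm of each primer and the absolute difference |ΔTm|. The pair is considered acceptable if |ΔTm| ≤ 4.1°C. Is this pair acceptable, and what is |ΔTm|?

Forward: G+C = 13, N = 24 → Tm = 64.9 + 41·(13 − 16.4)/24 = 59.1°C.
Reverse: G+C = 11, N = 23 → Tm = 64.9 + 41·(11 − 16.4)/23 = 55.3°C.
|ΔTm| = |59.1 − 55.3| = 3.8°C, ≤ 4.1°C.

|ΔTm| = 3.8°C; the pair is acceptable.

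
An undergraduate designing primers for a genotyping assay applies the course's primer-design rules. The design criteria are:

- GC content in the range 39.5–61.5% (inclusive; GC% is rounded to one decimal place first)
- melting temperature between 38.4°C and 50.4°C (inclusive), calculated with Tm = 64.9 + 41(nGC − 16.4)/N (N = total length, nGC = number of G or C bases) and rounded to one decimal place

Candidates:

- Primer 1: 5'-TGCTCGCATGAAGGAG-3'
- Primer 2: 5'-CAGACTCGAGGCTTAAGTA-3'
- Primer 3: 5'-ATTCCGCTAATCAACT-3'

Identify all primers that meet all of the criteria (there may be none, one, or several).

Primer 1 (16 nt, A=4 T=3 G=6 C=3): GC 9/16 = 56.3% ✓; Tm = 64.9 + 41·(9 − 16.4)/16 = 45.9°C ✓ — passes.
Primer 2 (19 nt, A=6 T=4 G=5 C=4): GC 9/19 = 47.4% ✓; Tm = 64.9 + 41·(9 − 16.4)/19 = 48.9°C ✓ — passes.
Primer 3 (16 nt, A=5 T=5 G=1 C=5): GC 6/16 = 37.5%, outside 39.5–61.5% ✗; Tm = 64.9 + 41·(6 − 16.4)/16 = 38.3°C, outside 38.4–50.4°C ✗ — fails.

Primer 1 and Primer 2.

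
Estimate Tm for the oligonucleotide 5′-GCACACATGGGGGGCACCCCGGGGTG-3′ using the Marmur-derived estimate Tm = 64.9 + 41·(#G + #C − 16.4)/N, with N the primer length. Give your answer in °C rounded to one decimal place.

70.6°C

Base counts: A=4, T=2, G=12, C=8; G+C = 20, N = 26.
Tm = 64.9 + 41·(20 − 16.4)/26 = 64.9 + 147.60/26 = 70.6°C.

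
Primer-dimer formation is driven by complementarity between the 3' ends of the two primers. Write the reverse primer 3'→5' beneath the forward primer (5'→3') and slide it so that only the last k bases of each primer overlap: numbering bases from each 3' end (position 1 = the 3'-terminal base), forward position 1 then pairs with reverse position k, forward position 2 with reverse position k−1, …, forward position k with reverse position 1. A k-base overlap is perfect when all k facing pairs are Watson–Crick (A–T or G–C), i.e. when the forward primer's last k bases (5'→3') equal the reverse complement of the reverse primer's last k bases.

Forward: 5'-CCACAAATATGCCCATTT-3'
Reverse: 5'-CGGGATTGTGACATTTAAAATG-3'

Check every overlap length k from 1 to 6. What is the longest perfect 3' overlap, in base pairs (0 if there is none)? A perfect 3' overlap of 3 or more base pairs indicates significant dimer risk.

Longest perfect overlap: 5 complementary base pairs; significant dimer risk (threshold 3).

Last 6 bases (5'→3') — forward …CCATTT, reverse …AAAATG.
Reverse complement of the reverse primer's last 6 bases: CATTTT; its first k bases are the reverse complement of the reverse primer's last k bases, so a perfect k-base overlap needs the forward primer's last k bases to equal them.
Comparing (forward last k vs required): k=1: T vs C ✗; k=2: TT vs CA ✗; k=3: TTT vs CAT ✗; k=4: ATTT vs CATT ✗; k=5: CATTT vs CATTT ✓; k=6: CCATTT vs CATTTT ✗.
Only k = 5 is perfect, so the longest perfect 3' overlap is 5.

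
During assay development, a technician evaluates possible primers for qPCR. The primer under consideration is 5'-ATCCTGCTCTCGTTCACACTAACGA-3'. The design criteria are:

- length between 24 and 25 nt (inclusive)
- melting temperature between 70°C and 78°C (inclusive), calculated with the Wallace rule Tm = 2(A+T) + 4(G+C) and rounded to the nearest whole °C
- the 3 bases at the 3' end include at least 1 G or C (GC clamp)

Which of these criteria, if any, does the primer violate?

Base counts: A=6, T=7, G=3, C=9 (length 25).
length: length 25 ✓
Tm: Tm = 2·13 + 4·12 = 74°C ✓
GC clamp: 3' end CGA has 2 G/C ✓

Meets all criteria.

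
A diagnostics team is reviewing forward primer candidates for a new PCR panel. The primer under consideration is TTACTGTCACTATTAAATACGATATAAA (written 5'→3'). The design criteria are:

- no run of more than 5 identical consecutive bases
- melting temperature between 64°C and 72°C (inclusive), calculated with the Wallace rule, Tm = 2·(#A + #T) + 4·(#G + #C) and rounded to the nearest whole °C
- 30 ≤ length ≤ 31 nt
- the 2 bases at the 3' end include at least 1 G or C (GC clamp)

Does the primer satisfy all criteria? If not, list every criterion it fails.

Fails: length, GC clamp.

Base counts: A=12, T=10, G=2, C=4 (length 28).
homopolymer run: longest run = 3 ✓
Tm: Tm = 2·22 + 4·6 = 68°C ✓
length: length 28, outside 30–31 ✗
GC clamp: 3' end AA has 0 G/C, need ≥1 ✗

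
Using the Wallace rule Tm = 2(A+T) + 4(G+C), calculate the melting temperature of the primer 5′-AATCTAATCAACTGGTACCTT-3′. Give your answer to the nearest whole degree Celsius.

56°C

Base counts: A=7, T=7, G=2, C=5 (length 21).
Tm = 2·(7+7) + 4·(2+5) = 2·14 + 4·7 = 28 + 28 = 56°C.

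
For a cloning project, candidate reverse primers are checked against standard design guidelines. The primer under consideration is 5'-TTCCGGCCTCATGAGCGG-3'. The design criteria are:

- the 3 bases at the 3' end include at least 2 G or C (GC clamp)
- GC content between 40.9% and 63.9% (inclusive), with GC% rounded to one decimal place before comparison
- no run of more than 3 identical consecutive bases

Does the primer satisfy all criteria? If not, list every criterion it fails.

Base counts: A=2, T=4, G=6, C=6 (length 18).
GC clamp: 3' end CGG has 3 G/C ✓
GC content: GC 12/18 = 66.7%, outside 40.9–63.9% ✗
homopolymer run: longest run = 2 ✓

Fails: GC content.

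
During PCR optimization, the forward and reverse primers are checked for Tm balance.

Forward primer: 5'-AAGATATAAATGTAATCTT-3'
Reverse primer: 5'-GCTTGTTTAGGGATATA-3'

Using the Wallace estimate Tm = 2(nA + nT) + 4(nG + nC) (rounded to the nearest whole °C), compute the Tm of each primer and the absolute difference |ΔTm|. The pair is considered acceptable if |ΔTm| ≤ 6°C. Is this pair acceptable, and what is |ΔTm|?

Forward: A=9 T=7 G=2 C=1 → Tm = 2·16 + 4·3 = 44°C.
Reverse: A=4 T=7 G=5 C=1 → Tm = 2·11 + 4·6 = 46°C.
|ΔTm| = |44 − 46| = 2°C, ≤ 6°C.

|ΔTm| = 2°C; the pair is acceptable.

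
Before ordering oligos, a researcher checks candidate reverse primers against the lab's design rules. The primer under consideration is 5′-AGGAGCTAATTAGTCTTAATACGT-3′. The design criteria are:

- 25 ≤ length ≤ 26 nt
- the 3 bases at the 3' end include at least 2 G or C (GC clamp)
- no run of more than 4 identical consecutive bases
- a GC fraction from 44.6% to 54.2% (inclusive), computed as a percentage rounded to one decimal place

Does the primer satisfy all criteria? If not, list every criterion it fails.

Fails: length, GC content.

Base counts: A=8, T=8, G=5, C=3 (length 24).
length: length 24, outside 25–26 ✗
GC clamp: 3' end CGT has 2 G/C ✓
homopolymer run: longest run = 2 ✓
GC content: GC 8/24 = 33.3%, outside 44.6–54.2% ✗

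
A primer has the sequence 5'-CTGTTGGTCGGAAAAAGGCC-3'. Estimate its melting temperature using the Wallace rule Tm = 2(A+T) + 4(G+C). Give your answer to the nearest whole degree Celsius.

62°C

Base counts: A=5, T=4, G=7, C=4 (length 20).
Tm = 2·(5+4) + 4·(7+4) = 2·9 + 4·11 = 18 + 44 = 62°C.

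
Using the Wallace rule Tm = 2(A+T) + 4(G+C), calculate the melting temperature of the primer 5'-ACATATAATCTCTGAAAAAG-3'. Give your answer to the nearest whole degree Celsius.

50°C

Base counts: A=10, T=5, G=2, C=3 (length 20).
Tm = 2·(10+5) + 4·(2+3) = 2·15 + 4·5 = 30 + 20 = 50°C.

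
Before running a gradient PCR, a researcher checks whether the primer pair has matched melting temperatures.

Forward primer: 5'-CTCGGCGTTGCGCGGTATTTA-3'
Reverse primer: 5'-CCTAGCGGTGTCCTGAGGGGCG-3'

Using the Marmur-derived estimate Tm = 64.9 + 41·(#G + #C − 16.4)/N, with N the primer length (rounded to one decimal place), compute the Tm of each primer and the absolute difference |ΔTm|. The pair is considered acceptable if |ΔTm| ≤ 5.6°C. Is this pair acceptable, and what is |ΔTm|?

|ΔTm| = 7.9°C; the pair is not acceptable.

Forward: G+C = 12, N = 21 → Tm = 64.9 + 41·(12 − 16.4)/21 = 56.3°C.
Reverse: G+C = 16, N = 22 → Tm = 64.9 + 41·(16 − 16.4)/22 = 64.2°C.
|ΔTm| = |56.3 − 64.2| = 7.9°C, > 5.6°C.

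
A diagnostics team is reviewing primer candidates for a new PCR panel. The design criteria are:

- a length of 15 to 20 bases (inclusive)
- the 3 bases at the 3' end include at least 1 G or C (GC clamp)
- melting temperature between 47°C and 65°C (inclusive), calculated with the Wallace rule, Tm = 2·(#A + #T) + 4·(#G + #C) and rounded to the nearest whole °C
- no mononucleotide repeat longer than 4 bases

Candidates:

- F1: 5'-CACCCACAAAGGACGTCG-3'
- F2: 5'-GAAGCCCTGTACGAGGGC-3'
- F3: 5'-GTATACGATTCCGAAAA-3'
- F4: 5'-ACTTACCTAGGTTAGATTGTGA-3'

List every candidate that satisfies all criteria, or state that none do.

F1 (18 nt, A=6 T=1 G=4 C=7): length 18 ✓; 3' end TCG has 2 G/C ✓; Tm = 2·7 + 4·11 = 58°C ✓; longest run = 3 ✓ — passes.
F2 (18 nt, A=4 T=2 G=7 C=5): length 18 ✓; 3' end GGC has 3 G/C ✓; Tm = 2·6 + 4·12 = 60°C ✓; longest run = 3 ✓ — passes.
F3 (17 nt, A=7 T=4 G=3 C=3): length 17 ✓; 3' end AAA has 0 G/C, need ≥1 ✗; Tm = 2·11 + 4·6 = 46°C, outside 47–65°C ✗; longest run = 4 ✓ — fails.
F4 (22 nt, A=6 T=8 G=5 C=3): length 22, outside 15–20 ✗; 3' end TGA has 1 G/C ✓; Tm = 2·14 + 4·8 = 60°C ✓; longest run = 2 ✓ — fails.

F1 and F2.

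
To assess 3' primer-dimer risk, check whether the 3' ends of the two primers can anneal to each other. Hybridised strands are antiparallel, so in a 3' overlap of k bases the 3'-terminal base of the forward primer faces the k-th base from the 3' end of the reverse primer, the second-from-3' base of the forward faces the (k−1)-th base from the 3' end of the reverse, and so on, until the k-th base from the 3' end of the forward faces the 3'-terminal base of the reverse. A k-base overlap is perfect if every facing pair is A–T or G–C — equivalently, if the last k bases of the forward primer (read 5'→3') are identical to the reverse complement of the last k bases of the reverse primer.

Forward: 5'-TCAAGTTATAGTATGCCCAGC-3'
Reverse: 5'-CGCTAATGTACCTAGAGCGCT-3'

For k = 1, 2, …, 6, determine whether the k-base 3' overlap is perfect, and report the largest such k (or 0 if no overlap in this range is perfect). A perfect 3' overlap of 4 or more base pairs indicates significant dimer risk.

Last 6 bases (5'→3') — forward …CCCAGC, reverse …AGCGCT.
Reverse complement of the reverse primer's last 6 bases: AGCGCT; its first k bases are the reverse complement of the reverse primer's last k bases, so a perfect k-base overlap needs the forward primer's last k bases to equal them.
Comparing (forward last k vs required): k=1: C vs A ✗; k=2: GC vs AG ✗; k=3: AGC vs AGC ✓; k=4: CAGC vs AGCG ✗; k=5: CCAGC vs AGCGC ✗; k=6: CCCAGC vs AGCGCT ✗.
Only k = 3 is perfect, so the longest perfect 3' overlap is 3.

Longest perfect overlap: 3 complementary base pairs; below the dimer-risk threshold (threshold 4).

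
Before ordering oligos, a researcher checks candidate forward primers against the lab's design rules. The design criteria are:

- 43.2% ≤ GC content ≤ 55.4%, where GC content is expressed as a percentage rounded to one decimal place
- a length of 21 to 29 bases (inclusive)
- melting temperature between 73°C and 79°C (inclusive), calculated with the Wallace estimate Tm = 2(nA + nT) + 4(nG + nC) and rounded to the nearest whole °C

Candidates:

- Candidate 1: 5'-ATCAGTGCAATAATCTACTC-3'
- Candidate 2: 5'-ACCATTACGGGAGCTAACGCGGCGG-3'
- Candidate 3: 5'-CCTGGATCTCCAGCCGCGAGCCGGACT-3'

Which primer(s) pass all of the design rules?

Candidate 1 (20 nt, A=7 T=6 G=2 C=5): GC 7/20 = 35.0%, outside 43.2–55.4% ✗; length 20, outside 21–29 ✗; Tm = 2·13 + 4·7 = 54°C, outside 73–79°C ✗ — fails.
Candidate 2 (25 nt, A=6 T=3 G=9 C=7): GC 16/25 = 64.0%, outside 43.2–55.4% ✗; length 25 ✓; Tm = 2·9 + 4·16 = 82°C, outside 73–79°C ✗ — fails.
Candidate 3 (27 nt, A=4 T=4 G=8 C=11): GC 19/27 = 70.4%, outside 43.2–55.4% ✗; length 27 ✓; Tm = 2·8 + 4·19 = 92°C, outside 73–79°C ✗ — fails.

None of the candidates satisfy all criteria.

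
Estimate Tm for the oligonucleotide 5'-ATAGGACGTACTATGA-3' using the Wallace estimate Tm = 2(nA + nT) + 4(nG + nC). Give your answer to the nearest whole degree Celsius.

44°C

Base counts: A=6, T=4, G=4, C=2 (length 16).
Tm = 2·(6+4) + 4·(4+2) = 2·10 + 4·6 = 20 + 24 = 44°C.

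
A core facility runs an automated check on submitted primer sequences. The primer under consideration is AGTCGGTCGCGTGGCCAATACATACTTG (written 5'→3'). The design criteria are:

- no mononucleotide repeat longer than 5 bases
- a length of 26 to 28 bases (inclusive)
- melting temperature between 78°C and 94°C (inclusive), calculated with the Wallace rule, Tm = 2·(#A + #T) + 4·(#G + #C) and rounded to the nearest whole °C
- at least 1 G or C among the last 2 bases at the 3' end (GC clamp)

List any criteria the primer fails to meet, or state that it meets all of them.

Base counts: A=6, T=7, G=8, C=7 (length 28).
homopolymer run: longest run = 2 ✓
length: length 28 ✓
Tm: Tm = 2·13 + 4·15 = 86°C ✓
GC clamp: 3' end TG has 1 G/C ✓

Meets all criteria.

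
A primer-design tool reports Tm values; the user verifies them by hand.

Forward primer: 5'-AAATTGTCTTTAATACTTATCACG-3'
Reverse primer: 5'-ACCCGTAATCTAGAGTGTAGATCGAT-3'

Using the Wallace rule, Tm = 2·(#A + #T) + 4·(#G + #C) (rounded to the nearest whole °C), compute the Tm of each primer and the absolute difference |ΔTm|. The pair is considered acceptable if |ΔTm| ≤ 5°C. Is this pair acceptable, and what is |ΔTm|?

Forward: A=8 T=10 G=2 C=4 → Tm = 2·18 + 4·6 = 60°C.
Reverse: A=8 T=7 G=6 C=5 → Tm = 2·15 + 4·11 = 74°C.
|ΔTm| = |60 − 74| = 14°C, > 5°C.

|ΔTm| = 14°C; the pair is not acceptable.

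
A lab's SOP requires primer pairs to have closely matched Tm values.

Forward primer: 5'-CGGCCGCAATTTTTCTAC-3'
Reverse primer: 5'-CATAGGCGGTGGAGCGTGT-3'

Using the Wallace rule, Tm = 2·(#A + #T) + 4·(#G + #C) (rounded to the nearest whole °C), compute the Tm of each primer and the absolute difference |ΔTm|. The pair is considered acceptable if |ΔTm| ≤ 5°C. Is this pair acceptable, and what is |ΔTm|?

|ΔTm| = 8°C; the pair is not acceptable.

Forward: A=3 T=6 G=3 C=6 → Tm = 2·9 + 4·9 = 54°C.
Reverse: A=3 T=4 G=9 C=3 → Tm = 2·7 + 4·12 = 62°C.
|ΔTm| = |54 − 62| = 8°C, > 5°C.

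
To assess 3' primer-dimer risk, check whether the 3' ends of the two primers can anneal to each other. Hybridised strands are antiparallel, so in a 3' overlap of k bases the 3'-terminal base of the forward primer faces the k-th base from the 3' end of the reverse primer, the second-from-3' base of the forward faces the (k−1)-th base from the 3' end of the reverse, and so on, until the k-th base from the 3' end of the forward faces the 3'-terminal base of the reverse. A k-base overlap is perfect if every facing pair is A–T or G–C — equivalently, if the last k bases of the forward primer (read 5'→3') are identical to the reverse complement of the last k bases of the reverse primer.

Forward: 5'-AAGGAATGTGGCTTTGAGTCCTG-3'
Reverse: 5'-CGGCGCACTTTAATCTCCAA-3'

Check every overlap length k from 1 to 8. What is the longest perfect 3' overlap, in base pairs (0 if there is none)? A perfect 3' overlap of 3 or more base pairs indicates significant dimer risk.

Longest perfect overlap: 0 complementary base pairs; below the dimer-risk threshold (threshold 3).

Last 8 bases (5'→3') — forward …GAGTCCTG, reverse …ATCTCCAA.
Reverse complement of the reverse primer's last 8 bases: TTGGAGAT; its first k bases are the reverse complement of the reverse primer's last k bases, so a perfect k-base overlap needs the forward primer's last k bases to equal them.
Comparing (forward last k vs required): k=1: G vs T ✗; k=2: TG vs TT ✗; k=3: CTG vs TTG ✗; k=4: CCTG vs TTGG ✗; k=5: TCCTG vs TTGGA ✗; k=6: GTCCTG vs TTGGAG ✗; k=7: AGTCCTG vs TTGGAGA ✗; k=8: GAGTCCTG vs TTGGAGAT ✗.
No overlap length from 1 to 8 is perfect, so the longest perfect 3' overlap is 0.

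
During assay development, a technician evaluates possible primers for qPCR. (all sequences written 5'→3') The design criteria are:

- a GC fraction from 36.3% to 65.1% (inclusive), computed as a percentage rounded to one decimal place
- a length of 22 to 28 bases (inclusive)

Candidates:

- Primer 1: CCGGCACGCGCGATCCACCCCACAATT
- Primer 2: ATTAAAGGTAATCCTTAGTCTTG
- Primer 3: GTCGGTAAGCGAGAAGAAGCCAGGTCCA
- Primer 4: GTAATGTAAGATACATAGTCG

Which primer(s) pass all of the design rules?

Primer 3 only.

Primer 1 (27 nt, A=6 T=3 G=5 C=13): GC 18/27 = 66.7%, outside 36.3–65.1% ✗; length 27 ✓ — fails.
Primer 2 (23 nt, A=7 T=9 G=4 C=3): GC 7/23 = 30.4%, outside 36.3–65.1% ✗; length 23 ✓ — fails.
Primer 3 (28 nt, A=9 T=3 G=10 C=6): GC 16/28 = 57.1% ✓; length 28 ✓ — passes.
Primer 4 (21 nt, A=8 T=6 G=5 C=2): GC 7/21 = 33.3%, outside 36.3–65.1% ✗; length 21, outside 22–28 ✗ — fails.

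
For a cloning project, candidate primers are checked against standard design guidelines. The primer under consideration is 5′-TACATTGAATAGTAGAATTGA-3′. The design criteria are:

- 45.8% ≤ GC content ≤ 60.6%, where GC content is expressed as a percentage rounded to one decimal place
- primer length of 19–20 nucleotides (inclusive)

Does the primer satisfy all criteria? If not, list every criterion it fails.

Base counts: A=9, T=7, G=4, C=1 (length 21).
GC content: GC 5/21 = 23.8%, outside 45.8–60.6% ✗
length: length 21, outside 19–20 ✗

Fails: GC content, length.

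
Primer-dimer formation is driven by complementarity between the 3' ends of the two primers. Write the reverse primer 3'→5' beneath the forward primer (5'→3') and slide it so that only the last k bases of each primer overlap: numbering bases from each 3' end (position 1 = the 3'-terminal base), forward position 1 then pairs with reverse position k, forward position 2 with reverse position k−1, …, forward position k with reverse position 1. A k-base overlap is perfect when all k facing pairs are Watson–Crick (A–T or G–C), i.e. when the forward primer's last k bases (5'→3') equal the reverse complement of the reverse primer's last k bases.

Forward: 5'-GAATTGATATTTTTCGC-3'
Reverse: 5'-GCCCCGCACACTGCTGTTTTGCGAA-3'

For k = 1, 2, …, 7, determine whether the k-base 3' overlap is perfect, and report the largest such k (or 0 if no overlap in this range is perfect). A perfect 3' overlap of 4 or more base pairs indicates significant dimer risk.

Longest perfect overlap: 5 complementary base pairs; significant dimer risk (threshold 4).

Last 7 bases (5'→3') — forward …TTTTCGC, reverse …TTGCGAA.
Reverse complement of the reverse primer's last 7 bases: TTCGCAA; its first k bases are the reverse complement of the reverse primer's last k bases, so a perfect k-base overlap needs the forward primer's last k bases to equal them.
Comparing (forward last k vs required): k=1: C vs T ✗; k=2: GC vs TT ✗; k=3: CGC vs TTC ✗; k=4: TCGC vs TTCG ✗; k=5: TTCGC vs TTCGC ✓; k=6: TTTCGC vs TTCGCA ✗; k=7: TTTTCGC vs TTCGCAA ✗.
Only k = 5 is perfect, so the longest perfect 3' overlap is 5.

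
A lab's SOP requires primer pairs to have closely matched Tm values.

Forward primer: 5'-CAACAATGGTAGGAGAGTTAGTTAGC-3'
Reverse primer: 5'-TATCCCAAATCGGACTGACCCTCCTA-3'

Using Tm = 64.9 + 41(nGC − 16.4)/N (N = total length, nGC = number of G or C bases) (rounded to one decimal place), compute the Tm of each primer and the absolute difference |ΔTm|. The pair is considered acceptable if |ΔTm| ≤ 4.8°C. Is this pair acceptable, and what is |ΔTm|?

|ΔTm| = 3.1°C; the pair is acceptable.

Forward: G+C = 11, N = 26 → Tm = 64.9 + 41·(11 − 16.4)/26 = 56.4°C.
Reverse: G+C = 13, N = 26 → Tm = 64.9 + 41·(13 − 16.4)/26 = 59.5°C.
|ΔTm| = |56.4 − 59.5| = 3.1°C, ≤ 4.8°C.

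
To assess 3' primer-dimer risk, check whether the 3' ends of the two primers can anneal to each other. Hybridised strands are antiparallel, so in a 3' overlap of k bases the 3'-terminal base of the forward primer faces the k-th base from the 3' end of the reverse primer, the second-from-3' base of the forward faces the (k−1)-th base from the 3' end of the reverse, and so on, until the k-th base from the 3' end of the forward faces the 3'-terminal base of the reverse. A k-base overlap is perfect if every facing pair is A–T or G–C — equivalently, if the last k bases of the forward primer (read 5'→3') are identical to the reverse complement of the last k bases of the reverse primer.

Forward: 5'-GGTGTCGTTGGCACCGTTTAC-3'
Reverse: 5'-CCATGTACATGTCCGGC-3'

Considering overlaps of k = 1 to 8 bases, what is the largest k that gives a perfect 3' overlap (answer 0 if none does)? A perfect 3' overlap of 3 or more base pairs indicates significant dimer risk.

Last 8 bases (5'→3') — forward …CCGTTTAC, reverse …TGTCCGGC.
Reverse complement of the reverse primer's last 8 bases: GCCGGACA; its first k bases are the reverse complement of the reverse primer's last k bases, so a perfect k-base overlap needs the forward primer's last k bases to equal them.
Comparing (forward last k vs required): k=1: C vs G ✗; k=2: AC vs GC ✗; k=3: TAC vs GCC ✗; k=4: TTAC vs GCCG ✗; k=5: TTTAC vs GCCGG ✗; k=6: GTTTAC vs GCCGGA ✗; k=7: CGTTTAC vs GCCGGAC ✗; k=8: CCGTTTAC vs GCCGGACA ✗.
No overlap length from 1 to 8 is perfect, so the longest perfect 3' overlap is 0.

Longest perfect overlap: 0 complementary base pairs; below the dimer-risk threshold (threshold 3).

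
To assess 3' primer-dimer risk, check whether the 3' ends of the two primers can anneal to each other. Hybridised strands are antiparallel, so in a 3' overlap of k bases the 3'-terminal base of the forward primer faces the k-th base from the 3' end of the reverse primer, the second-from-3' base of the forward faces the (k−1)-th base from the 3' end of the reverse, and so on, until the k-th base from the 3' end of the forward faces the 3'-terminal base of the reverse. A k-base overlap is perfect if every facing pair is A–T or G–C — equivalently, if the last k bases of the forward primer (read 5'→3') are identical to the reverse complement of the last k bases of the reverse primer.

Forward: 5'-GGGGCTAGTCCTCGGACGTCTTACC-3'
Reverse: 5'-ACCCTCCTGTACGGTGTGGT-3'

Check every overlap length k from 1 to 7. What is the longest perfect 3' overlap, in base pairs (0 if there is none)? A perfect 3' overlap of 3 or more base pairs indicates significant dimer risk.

Last 7 bases (5'→3') — forward …TCTTACC, reverse …GTGTGGT.
Reverse complement of the reverse primer's last 7 bases: ACCACAC; its first k bases are the reverse complement of the reverse primer's last k bases, so a perfect k-base overlap needs the forward primer's last k bases to equal them.
Comparing (forward last k vs required): k=1: C vs A ✗; k=2: CC vs AC ✗; k=3: ACC vs ACC ✓; k=4: TACC vs ACCA ✗; k=5: TTACC vs ACCAC ✗; k=6: CTTACC vs ACCACA ✗; k=7: TCTTACC vs ACCACAC ✗.
Only k = 3 is perfect, so the longest perfect 3' overlap is 3.

Longest perfect overlap: 3 complementary base pairs; significant dimer risk (threshold 3).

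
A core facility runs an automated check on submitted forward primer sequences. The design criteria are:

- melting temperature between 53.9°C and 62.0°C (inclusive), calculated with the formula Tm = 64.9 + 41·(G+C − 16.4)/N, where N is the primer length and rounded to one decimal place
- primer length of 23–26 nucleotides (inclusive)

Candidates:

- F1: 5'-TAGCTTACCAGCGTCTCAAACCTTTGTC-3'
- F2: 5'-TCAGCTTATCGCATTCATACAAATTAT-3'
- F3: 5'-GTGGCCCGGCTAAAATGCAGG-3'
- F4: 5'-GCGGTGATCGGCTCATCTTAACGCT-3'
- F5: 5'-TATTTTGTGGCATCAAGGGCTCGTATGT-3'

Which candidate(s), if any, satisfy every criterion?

F1 (28 nt, A=6 T=9 G=4 C=9): Tm = 64.9 + 41·(13 − 16.4)/28 = 59.9°C ✓; length 28, outside 23–26 ✗ — fails.
F2 (27 nt, A=9 T=10 G=2 C=6): Tm = 64.9 + 41·(8 − 16.4)/27 = 52.1°C, outside 53.9–62.0°C ✗; length 27, outside 23–26 ✗ — fails.
F3 (21 nt, A=5 T=3 G=8 C=5): Tm = 64.9 + 41·(13 − 16.4)/21 = 58.3°C ✓; length 21, outside 23–26 ✗ — fails.
F4 (25 nt, A=4 T=7 G=7 C=7): Tm = 64.9 + 41·(14 − 16.4)/25 = 61.0°C ✓; length 25 ✓ — passes.
F5 (28 nt, A=5 T=11 G=8 C=4): Tm = 64.9 + 41·(12 − 16.4)/28 = 58.5°C ✓; length 28, outside 23–26 ✗ — fails.

F4 only.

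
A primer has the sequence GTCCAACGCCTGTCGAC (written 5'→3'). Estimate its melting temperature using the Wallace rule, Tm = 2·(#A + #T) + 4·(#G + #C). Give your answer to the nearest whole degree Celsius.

56°C

Base counts: A=3, T=3, G=4, C=7 (length 17).
Tm = 2·(3+3) + 4·(4+7) = 2·6 + 4·11 = 12 + 44 = 56°C.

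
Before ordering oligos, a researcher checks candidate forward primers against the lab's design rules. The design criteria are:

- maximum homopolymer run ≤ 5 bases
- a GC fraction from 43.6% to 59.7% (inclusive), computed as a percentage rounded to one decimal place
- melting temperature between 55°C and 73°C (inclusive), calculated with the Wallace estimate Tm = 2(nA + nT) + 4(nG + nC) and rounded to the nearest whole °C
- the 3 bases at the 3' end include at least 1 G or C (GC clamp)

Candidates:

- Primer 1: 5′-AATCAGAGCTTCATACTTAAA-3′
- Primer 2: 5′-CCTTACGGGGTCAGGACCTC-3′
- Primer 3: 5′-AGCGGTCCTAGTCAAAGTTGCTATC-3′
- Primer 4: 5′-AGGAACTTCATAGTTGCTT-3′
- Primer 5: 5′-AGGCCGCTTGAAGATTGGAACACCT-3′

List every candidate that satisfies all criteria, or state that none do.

None of the candidates satisfy all criteria.

Primer 1 (21 nt, A=9 T=6 G=2 C=4): longest run = 3 ✓; GC 6/21 = 28.6%, outside 43.6–59.7% ✗; Tm = 2·15 + 4·6 = 54°C, outside 55–73°C ✗; 3' end AAA has 0 G/C, need ≥1 ✗ — fails.
Primer 2 (20 nt, A=3 T=4 G=6 C=7): longest run = 4 ✓; GC 13/20 = 65.0%, outside 43.6–59.7% ✗; Tm = 2·7 + 4·13 = 66°C ✓; 3' end CTC has 2 G/C ✓ — fails.
Primer 3 (25 nt, A=6 T=7 G=6 C=6): longest run = 3 ✓; GC 12/25 = 48.0% ✓; Tm = 2·13 + 4·12 = 74°C, outside 55–73°C ✗; 3' end ATC has 1 G/C ✓ — fails.
Primer 4 (19 nt, A=5 T=7 G=4 C=3): longest run = 2 ✓; GC 7/19 = 36.8%, outside 43.6–59.7% ✗; Tm = 2·12 + 4·7 = 52°C, outside 55–73°C ✗; 3' end CTT has 1 G/C ✓ — fails.
Primer 5 (25 nt, A=7 T=5 G=7 C=6): longest run = 2 ✓; GC 13/25 = 52.0% ✓; Tm = 2·12 + 4·13 = 76°C, outside 55–73°C ✗; 3' end CCT has 2 G/C ✓ — fails.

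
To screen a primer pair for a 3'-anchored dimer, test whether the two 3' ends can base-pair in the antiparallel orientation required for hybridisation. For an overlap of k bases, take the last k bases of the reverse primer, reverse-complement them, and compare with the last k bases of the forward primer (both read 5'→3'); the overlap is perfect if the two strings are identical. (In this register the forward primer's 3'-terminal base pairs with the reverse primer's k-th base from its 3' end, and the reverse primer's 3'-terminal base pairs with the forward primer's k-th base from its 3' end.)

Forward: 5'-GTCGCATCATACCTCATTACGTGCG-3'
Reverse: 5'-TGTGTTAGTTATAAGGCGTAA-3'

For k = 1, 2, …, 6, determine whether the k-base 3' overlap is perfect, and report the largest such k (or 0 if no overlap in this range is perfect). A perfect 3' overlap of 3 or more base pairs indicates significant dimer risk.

Last 6 bases (5'→3') — forward …CGTGCG, reverse …GCGTAA.
Reverse complement of the reverse primer's last 6 bases: TTACGC; its first k bases are the reverse complement of the reverse primer's last k bases, so a perfect k-base overlap needs the forward primer's last k bases to equal them.
Comparing (forward last k vs required): k=1: G vs T ✗; k=2: CG vs TT ✗; k=3: GCG vs TTA ✗; k=4: TGCG vs TTAC ✗; k=5: GTGCG vs TTACG ✗; k=6: CGTGCG vs TTACGC ✗.
No overlap length from 1 to 6 is perfect, so the longest perfect 3' overlap is 0.

Longest perfect overlap: 0 complementary base pairs; below the dimer-risk threshold (threshold 3).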